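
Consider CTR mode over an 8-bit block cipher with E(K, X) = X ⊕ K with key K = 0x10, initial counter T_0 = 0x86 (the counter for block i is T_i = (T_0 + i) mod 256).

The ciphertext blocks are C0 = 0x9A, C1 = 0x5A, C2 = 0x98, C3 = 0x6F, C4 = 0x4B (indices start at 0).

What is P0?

P0 = 0x0C

CTR decryption: S_i = E(K, T_i) where T_i is the counter for block i; P_i = C_i ⊕ S_i.
P0: T = 0x86, S = E(K, T) = 0x96; 0x9A ⊕ 0x96 = 0x0C.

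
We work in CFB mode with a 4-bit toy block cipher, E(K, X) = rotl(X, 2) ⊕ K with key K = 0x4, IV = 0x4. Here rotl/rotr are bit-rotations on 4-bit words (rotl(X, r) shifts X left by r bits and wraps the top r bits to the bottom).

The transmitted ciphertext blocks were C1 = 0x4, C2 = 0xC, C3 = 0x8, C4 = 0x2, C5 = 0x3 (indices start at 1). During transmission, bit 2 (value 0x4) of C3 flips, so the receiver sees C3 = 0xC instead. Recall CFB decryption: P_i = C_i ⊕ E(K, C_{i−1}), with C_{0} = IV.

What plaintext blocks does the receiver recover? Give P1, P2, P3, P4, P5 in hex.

P1 = 0x1, P2 = 0x9, P3 = 0xB, P4 = 0x5, P5 = 0xF

Only C3 changed, to 0xC. In CFB, a change in C_i flips the same bit in P_i and garbles P_{i+1}. Decrypting the received ciphertext:
P1: E(K, 0x4) = 0x5; 0x4 ⊕ 0x5 = 0x1.
P2: E(K, 0x4) = 0x5; 0xC ⊕ 0x5 = 0x9.
P3: E(K, 0xC) = 0x7; 0xC ⊕ 0x7 = 0xB.
P4: E(K, 0xC) = 0x7; 0x2 ⊕ 0x7 = 0x5.
P5: E(K, 0x2) = 0xC; 0x3 ⊕ 0xC = 0xF.
Blocks that differ from the original plaintext: P3, P4.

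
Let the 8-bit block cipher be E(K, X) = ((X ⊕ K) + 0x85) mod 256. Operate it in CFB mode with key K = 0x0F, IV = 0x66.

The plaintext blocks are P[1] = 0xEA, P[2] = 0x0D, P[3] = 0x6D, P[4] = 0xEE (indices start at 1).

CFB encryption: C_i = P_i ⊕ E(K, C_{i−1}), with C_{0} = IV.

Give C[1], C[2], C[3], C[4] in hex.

C[1] = 0x04, C[2] = 0x9D, C[3] = 0x7A, C[4] = 0x14

C[1]: E(K, 0x66) = 0xEE; 0xEA ⊕ 0xEE = 0x04.
C[2]: E(K, 0x04) = 0x90; 0x0D ⊕ 0x90 = 0x9D.
C[3]: E(K, 0x9D) = 0x17; 0x6D ⊕ 0x17 = 0x7A.
C[4]: E(K, 0x7A) = 0xFA; 0xEE ⊕ 0xFA = 0x14.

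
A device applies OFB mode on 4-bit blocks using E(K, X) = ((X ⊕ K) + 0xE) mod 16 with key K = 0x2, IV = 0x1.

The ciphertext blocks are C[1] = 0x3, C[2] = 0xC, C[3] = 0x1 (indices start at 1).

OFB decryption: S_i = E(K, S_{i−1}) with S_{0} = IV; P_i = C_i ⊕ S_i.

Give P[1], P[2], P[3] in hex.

P[1]: S = E(K, 0x1) = 0x1; 0x3 ⊕ 0x1 = 0x2.
P[2]: S = E(K, 0x1) = 0x1; 0xC ⊕ 0x1 = 0xD.
P[3]: S = E(K, 0x1) = 0x1; 0x1 ⊕ 0x1 = 0x0.

P[1] = 0x2, P[2] = 0xD, P[3] = 0x0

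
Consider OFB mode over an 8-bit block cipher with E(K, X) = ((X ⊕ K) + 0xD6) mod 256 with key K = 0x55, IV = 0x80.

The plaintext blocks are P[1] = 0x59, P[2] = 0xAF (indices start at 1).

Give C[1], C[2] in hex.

C[1] = 0xF2, C[2] = 0x7B

OFB encryption: S_i = E(K, S_{i−1}) with S_{0} = IV; C_i = P_i ⊕ S_i.
C[1]: S = E(K, 0x80) = 0xAB; 0x59 ⊕ 0xAB = 0xF2.
C[2]: S = E(K, 0xAB) = 0xD4; 0xAF ⊕ 0xD4 = 0x7B.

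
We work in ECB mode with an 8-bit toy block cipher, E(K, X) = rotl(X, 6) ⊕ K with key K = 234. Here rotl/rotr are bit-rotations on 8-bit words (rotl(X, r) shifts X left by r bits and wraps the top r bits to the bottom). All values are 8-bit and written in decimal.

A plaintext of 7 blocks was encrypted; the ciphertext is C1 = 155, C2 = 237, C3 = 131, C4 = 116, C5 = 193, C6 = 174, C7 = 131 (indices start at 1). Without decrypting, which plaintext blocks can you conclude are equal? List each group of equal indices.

P3 = P7

ECB encrypts each block independently with the same key, so equal ciphertext blocks imply equal plaintext blocks.
C3 = C7 = 131, so P3 = P7.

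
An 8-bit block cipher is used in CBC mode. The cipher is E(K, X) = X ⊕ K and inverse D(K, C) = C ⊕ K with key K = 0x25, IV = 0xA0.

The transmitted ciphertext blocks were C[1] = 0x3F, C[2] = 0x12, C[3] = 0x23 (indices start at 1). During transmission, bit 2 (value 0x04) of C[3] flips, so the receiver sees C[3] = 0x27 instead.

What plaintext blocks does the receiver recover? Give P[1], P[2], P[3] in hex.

CBC decryption: P_i = D(K, C_i) ⊕ C_{i−1}, with C_{0} = IV.
Only C[3] changed, to 0x27. In CBC, a change in C_i garbles P_i and flips the same bit in P_{i+1}. Decrypting the received ciphertext:
P[1]: D(K, 0x3F) = 0x1A; 0x1A ⊕ 0xA0 = 0xBA.
P[2]: D(K, 0x12) = 0x37; 0x37 ⊕ 0x3F = 0x08.
P[3]: D(K, 0x27) = 0x02; 0x02 ⊕ 0x12 = 0x10.
Blocks that differ from the original plaintext: P[3].

P[1] = 0xBA, P[2] = 0x08, P[3] = 0x10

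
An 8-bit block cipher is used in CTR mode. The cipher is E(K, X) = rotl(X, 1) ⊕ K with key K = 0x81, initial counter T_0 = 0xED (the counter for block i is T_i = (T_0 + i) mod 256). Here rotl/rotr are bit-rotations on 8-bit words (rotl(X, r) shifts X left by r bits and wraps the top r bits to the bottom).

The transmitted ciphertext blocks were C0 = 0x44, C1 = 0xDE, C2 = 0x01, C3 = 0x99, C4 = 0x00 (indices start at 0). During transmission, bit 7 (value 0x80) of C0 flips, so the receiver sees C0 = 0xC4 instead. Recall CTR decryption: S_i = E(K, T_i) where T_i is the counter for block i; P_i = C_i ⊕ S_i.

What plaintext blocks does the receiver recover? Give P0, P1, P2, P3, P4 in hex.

Only C0 changed, to 0xC4. In CTR, a change in C_i flips the same bit in P_i only; the keystream is unaffected. Decrypting the received ciphertext:
P0: T = 0xED, S = E(K, T) = 0x5A; 0xC4 ⊕ 0x5A = 0x9E.
P1: T = 0xEE, S = E(K, T) = 0x5C; 0xDE ⊕ 0x5C = 0x82.
P2: T = 0xEF, S = E(K, T) = 0x5E; 0x01 ⊕ 0x5E = 0x5F.
P3: T = 0xF0, S = E(K, T) = 0x60; 0x99 ⊕ 0x60 = 0xF9.
P4: T = 0xF1, S = E(K, T) = 0x62; 0x00 ⊕ 0x62 = 0x62.
Blocks that differ from the original plaintext: P0.

P0 = 0x9E, P1 = 0x82, P2 = 0x5F, P3 = 0xF9, P4 = 0x62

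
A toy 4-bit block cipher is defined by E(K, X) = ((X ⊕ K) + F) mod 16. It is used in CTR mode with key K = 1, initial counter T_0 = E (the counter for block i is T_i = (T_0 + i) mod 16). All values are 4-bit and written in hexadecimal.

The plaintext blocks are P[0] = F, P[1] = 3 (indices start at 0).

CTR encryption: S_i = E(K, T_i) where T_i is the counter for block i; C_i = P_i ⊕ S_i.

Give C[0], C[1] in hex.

C[0] = 1, C[1] = E

C[0]: T = E, S = E(K, T) = E; F ⊕ E = 1.
C[1]: T = F, S = E(K, T) = D; 3 ⊕ D = E.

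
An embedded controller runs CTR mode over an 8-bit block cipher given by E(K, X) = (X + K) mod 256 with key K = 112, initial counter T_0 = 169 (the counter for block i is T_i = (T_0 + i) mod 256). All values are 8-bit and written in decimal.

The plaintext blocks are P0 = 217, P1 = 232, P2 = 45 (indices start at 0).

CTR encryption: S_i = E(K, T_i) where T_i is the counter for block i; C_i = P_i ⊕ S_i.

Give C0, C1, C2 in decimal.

C0 = 192, C1 = 242, C2 = 54

C0: T = 169, S = E(K, T) = 25; 217 ⊕ 25 = 192.
C1: T = 170, S = E(K, T) = 26; 232 ⊕ 26 = 242.
C2: T = 171, S = E(K, T) = 27; 45 ⊕ 27 = 54.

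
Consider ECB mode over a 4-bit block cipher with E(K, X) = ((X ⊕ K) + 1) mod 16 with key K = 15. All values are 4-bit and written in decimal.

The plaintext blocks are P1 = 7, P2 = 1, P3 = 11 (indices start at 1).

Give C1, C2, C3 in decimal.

C1 = 9, C2 = 15, C3 = 5

ECB encryption: C_i = E(K, P_i).
C1: E(K, 7) = 9.
C2: E(K, 1) = 15.
C3: E(K, 11) = 5.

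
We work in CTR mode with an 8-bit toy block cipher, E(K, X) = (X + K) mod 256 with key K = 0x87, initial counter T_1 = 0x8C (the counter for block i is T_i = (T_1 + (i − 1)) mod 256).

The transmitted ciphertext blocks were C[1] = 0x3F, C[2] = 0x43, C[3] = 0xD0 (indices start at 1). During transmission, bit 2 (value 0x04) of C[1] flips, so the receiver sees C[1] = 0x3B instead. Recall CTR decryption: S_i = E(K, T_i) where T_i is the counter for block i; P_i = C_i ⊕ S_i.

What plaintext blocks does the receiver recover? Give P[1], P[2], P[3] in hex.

Only C[1] changed, to 0x3B. In CTR, a change in C_i flips the same bit in P_i only; the keystream is unaffected. Decrypting the received ciphertext:
P[1]: T = 0x8C, S = E(K, T) = 0x13; 0x3B ⊕ 0x13 = 0x28.
P[2]: T = 0x8D, S = E(K, T) = 0x14; 0x43 ⊕ 0x14 = 0x57.
P[3]: T = 0x8E, S = E(K, T) = 0x15; 0xD0 ⊕ 0x15 = 0xC5.
Blocks that differ from the original plaintext: P[1].

P[1] = 0x28, P[2] = 0x57, P[3] = 0xC5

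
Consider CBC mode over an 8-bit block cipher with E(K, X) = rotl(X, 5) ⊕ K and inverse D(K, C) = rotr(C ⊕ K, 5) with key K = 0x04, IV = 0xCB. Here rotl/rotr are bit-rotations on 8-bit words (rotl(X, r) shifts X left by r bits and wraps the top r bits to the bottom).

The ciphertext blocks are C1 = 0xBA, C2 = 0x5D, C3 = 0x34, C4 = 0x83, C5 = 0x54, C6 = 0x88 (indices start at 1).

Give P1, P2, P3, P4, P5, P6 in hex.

P1 = 0x3E, P2 = 0x70, P3 = 0xDC, P4 = 0x08, P5 = 0x01, P6 = 0x30

CBC decryption: P_i = D(K, C_i) ⊕ C_{i−1}, with C_{0} = IV.
P1: D(K, 0xBA) = 0xF5; 0xF5 ⊕ 0xCB = 0x3E.
P2: D(K, 0x5D) = 0xCA; 0xCA ⊕ 0xBA = 0x70.
P3: D(K, 0x34) = 0x81; 0x81 ⊕ 0x5D = 0xDC.
P4: D(K, 0x83) = 0x3C; 0x3C ⊕ 0x34 = 0x08.
P5: D(K, 0x54) = 0x82; 0x82 ⊕ 0x83 = 0x01.
P6: D(K, 0x88) = 0x64; 0x64 ⊕ 0x54 = 0x30.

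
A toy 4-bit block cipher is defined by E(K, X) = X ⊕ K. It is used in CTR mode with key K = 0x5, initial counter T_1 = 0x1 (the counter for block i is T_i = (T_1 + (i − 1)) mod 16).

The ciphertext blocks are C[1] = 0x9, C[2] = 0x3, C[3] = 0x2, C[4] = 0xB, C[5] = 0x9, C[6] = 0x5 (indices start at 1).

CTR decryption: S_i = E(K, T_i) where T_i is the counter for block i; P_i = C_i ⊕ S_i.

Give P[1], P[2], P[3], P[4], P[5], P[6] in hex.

P[1] = 0xD, P[2] = 0x4, P[3] = 0x4, P[4] = 0xA, P[5] = 0x9, P[6] = 0x6

P[1]: T = 0x1, S = E(K, T) = 0x4; 0x9 ⊕ 0x4 = 0xD.
P[2]: T = 0x2, S = E(K, T) = 0x7; 0x3 ⊕ 0x7 = 0x4.
P[3]: T = 0x3, S = E(K, T) = 0x6; 0x2 ⊕ 0x6 = 0x4.
P[4]: T = 0x4, S = E(K, T) = 0x1; 0xB ⊕ 0x1 = 0xA.
P[5]: T = 0x5, S = E(K, T) = 0x0; 0x9 ⊕ 0x0 = 0x9.
P[6]: T = 0x6, S = E(K, T) = 0x3; 0x5 ⊕ 0x3 = 0x6.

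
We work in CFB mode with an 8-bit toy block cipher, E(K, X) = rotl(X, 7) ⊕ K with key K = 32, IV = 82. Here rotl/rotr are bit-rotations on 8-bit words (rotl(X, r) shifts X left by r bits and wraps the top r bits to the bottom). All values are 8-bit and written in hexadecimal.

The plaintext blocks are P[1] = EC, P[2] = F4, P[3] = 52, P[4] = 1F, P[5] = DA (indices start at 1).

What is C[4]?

CFB encryption: C_i = P_i ⊕ E(K, C_{i−1}), with C_{0} = IV.
C[1]: E(K, 82) = 73; EC ⊕ 73 = 9F.
C[2]: E(K, 9F) = FD; F4 ⊕ FD = 09.
C[3]: E(K, 09) = B6; 52 ⊕ B6 = E4.
C[4]: E(K, E4) = 40; 1F ⊕ 40 = 5F.

C[4] = 5F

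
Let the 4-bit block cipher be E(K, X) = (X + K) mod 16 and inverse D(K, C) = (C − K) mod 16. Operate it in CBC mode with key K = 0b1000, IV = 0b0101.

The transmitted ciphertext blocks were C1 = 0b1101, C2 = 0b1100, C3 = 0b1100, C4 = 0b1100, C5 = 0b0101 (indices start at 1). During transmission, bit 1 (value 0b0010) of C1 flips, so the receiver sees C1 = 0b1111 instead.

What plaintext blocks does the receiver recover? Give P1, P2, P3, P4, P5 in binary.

P1 = 0b0010, P2 = 0b1011, P3 = 0b1000, P4 = 0b1000, P5 = 0b0001

CBC decryption: P_i = D(K, C_i) ⊕ C_{i−1}, with C_{0} = IV.
Only C1 changed, to 0b1111. In CBC, a change in C_i garbles P_i and flips the same bit in P_{i+1}. Decrypting the received ciphertext:
P1: D(K, 0b1111) = 0b0111; 0b0111 ⊕ 0b0101 = 0b0010.
P2: D(K, 0b1100) = 0b0100; 0b0100 ⊕ 0b1111 = 0b1011.
P3: D(K, 0b1100) = 0b0100; 0b0100 ⊕ 0b1100 = 0b1000.
P4: D(K, 0b1100) = 0b0100; 0b0100 ⊕ 0b1100 = 0b1000.
P5: D(K, 0b0101) = 0b1101; 0b1101 ⊕ 0b1100 = 0b0001.
Blocks that differ from the original plaintext: P1, P2.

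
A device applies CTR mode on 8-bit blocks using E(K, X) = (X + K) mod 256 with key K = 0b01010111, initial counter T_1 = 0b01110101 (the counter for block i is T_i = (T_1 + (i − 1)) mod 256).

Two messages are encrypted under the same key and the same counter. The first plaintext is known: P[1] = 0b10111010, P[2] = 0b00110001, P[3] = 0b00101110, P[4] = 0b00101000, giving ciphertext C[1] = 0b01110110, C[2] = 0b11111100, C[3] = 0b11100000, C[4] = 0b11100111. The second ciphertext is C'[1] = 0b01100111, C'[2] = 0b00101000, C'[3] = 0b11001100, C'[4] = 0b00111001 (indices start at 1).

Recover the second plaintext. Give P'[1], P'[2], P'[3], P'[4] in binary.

In CTR with a reused counter, both messages share the same keystream S_i, so C_i ⊕ C'_i = P_i ⊕ P'_i and thus P'_i = P_i ⊕ C_i ⊕ C'_i.
P'[1]: 0b10111010 ⊕ 0b01110110 ⊕ 0b01100111 = 0b10101011.
P'[2]: 0b00110001 ⊕ 0b11111100 ⊕ 0b00101000 = 0b11100101.
P'[3]: 0b00101110 ⊕ 0b11100000 ⊕ 0b11001100 = 0b00000010.
P'[4]: 0b00101000 ⊕ 0b11100111 ⊕ 0b00111001 = 0b11110110.

P'[1] = 0b10101011, P'[2] = 0b11100101, P'[3] = 0b00000010, P'[4] = 0b11110110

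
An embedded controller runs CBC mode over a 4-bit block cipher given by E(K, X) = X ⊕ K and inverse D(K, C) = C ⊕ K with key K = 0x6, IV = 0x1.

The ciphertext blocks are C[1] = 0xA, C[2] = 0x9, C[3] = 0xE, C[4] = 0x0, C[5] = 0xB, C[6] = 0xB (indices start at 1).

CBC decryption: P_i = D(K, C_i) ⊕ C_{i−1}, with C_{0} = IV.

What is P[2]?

P[2] = 0x5

P[2]: D(K, 0x9) = 0xF; 0xF ⊕ 0xA = 0x5.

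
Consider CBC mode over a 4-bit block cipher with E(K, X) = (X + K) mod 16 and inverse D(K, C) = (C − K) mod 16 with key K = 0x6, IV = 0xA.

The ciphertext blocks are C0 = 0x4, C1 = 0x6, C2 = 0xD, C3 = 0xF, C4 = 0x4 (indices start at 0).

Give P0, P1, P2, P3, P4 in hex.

CBC decryption: P_i = D(K, C_i) ⊕ C_{i−1}, with C_{−1} = IV.
P0: D(K, 0x4) = 0xE; 0xE ⊕ 0xA = 0x4.
P1: D(K, 0x6) = 0x0; 0x0 ⊕ 0x4 = 0x4.
P2: D(K, 0xD) = 0x7; 0x7 ⊕ 0x6 = 0x1.
P3: D(K, 0xF) = 0x9; 0x9 ⊕ 0xD = 0x4.
P4: D(K, 0x4) = 0xE; 0xE ⊕ 0xF = 0x1.

P0 = 0x4, P1 = 0x4, P2 = 0x1, P3 = 0x4, P4 = 0x1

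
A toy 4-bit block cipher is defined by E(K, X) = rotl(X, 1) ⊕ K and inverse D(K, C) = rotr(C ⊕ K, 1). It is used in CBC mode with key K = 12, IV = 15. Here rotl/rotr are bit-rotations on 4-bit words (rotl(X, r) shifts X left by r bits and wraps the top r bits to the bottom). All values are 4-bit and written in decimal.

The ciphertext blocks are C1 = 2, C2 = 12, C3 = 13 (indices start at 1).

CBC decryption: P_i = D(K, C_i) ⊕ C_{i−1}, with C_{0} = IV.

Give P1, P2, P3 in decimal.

P1 = 8, P2 = 2, P3 = 4

P1: D(K, 2) = 7; 7 ⊕ 15 = 8.
P2: D(K, 12) = 0; 0 ⊕ 2 = 2.
P3: D(K, 13) = 8; 8 ⊕ 12 = 4.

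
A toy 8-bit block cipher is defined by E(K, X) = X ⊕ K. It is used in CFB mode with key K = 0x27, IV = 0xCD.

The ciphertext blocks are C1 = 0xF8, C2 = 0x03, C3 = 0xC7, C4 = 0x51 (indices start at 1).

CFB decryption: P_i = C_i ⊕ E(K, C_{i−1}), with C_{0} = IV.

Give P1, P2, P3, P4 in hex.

P1: E(K, 0xCD) = 0xEA; 0xF8 ⊕ 0xEA = 0x12.
P2: E(K, 0xF8) = 0xDF; 0x03 ⊕ 0xDF = 0xDC.
P3: E(K, 0x03) = 0x24; 0xC7 ⊕ 0x24 = 0xE3.
P4: E(K, 0xC7) = 0xE0; 0x51 ⊕ 0xE0 = 0xB1.

P1 = 0x12, P2 = 0xDC, P3 = 0xE3, P4 = 0xB1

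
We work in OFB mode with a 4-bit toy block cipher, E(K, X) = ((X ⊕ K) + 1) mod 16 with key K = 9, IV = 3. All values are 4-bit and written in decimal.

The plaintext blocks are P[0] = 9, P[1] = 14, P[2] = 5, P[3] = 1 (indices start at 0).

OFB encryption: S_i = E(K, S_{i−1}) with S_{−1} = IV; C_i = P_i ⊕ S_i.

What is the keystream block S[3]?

3

C[0]: S = E(K, 3) = 11; 9 ⊕ 11 = 2.
C[1]: S = E(K, 11) = 3; 14 ⊕ 3 = 13.
C[2]: S = E(K, 3) = 11; 5 ⊕ 11 = 14.
C[3]: S = E(K, 11) = 3; 1 ⊕ 3 = 2.
So S[3] = 3.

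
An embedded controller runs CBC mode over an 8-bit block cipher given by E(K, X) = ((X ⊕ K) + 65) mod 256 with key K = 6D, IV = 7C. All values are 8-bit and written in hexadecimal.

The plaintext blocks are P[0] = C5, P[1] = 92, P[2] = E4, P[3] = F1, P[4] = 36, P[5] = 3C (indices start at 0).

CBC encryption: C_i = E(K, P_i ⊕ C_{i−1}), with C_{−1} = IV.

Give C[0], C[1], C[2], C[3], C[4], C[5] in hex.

C[0] = 39, C[1] = 2B, C[2] = 07, C[3] = 00, C[4] = C0, C[5] = F6

C[0]: P[0] ⊕ 7C = B9; E(K, B9) = 39.
C[1]: P[1] ⊕ 39 = AB; E(K, AB) = 2B.
C[2]: P[2] ⊕ 2B = CF; E(K, CF) = 07.
C[3]: P[3] ⊕ 07 = F6; E(K, F6) = 00.
C[4]: P[4] ⊕ 00 = 36; E(K, 36) = C0.
C[5]: P[5] ⊕ C0 = FC; E(K, FC) = F6.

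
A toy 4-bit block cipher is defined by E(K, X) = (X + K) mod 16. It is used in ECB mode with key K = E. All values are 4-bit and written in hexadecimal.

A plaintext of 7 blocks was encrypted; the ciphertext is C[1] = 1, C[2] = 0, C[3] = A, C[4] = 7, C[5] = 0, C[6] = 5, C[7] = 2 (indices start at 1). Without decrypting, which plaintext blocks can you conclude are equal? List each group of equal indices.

P[2] = P[5]

ECB encrypts each block independently with the same key, so equal ciphertext blocks imply equal plaintext blocks.
C[2] = C[5] = 0, so P[2] = P[5].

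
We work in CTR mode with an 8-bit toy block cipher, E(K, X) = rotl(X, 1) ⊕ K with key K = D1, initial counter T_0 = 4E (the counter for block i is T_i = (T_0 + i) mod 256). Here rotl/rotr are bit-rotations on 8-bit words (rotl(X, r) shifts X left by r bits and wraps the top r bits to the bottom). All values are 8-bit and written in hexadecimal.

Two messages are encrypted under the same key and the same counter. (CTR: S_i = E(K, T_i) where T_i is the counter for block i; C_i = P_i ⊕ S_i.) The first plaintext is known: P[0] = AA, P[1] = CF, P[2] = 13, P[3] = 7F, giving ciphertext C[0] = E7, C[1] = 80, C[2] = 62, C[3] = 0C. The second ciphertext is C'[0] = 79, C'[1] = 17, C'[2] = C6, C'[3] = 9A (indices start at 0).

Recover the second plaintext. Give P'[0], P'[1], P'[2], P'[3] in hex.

P'[0] = 34, P'[1] = 58, P'[2] = B7, P'[3] = E9

In CTR with a reused counter, both messages share the same keystream S_i, so C_i ⊕ C'_i = P_i ⊕ P'_i and thus P'_i = P_i ⊕ C_i ⊕ C'_i.
P'[0]: AA ⊕ E7 ⊕ 79 = 34.
P'[1]: CF ⊕ 80 ⊕ 17 = 58.
P'[2]: 13 ⊕ 62 ⊕ C6 = B7.
P'[3]: 7F ⊕ 0C ⊕ 9A = E9.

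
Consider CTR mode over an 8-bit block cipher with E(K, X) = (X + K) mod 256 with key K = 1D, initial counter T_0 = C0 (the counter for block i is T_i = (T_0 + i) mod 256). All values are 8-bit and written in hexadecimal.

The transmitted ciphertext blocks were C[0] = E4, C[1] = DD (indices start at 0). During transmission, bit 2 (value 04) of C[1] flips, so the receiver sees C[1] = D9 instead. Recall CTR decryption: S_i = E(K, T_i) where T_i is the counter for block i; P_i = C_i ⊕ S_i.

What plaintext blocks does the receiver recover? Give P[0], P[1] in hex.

P[0] = 39, P[1] = 07

Only C[1] changed, to D9. In CTR, a change in C_i flips the same bit in P_i only; the keystream is unaffected. Decrypting the received ciphertext:
P[0]: T = C0, S = E(K, T) = DD; E4 ⊕ DD = 39.
P[1]: T = C1, S = E(K, T) = DE; D9 ⊕ DE = 07.
Blocks that differ from the original plaintext: P[1].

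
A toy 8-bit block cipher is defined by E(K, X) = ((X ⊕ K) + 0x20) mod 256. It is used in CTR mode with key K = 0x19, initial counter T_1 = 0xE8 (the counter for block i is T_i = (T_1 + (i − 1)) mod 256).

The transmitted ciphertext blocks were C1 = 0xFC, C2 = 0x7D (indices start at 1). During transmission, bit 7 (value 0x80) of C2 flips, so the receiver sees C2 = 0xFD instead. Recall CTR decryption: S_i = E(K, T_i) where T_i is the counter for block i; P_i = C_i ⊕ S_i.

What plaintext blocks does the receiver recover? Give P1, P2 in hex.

P1 = 0xED, P2 = 0xED

Only C2 changed, to 0xFD. In CTR, a change in C_i flips the same bit in P_i only; the keystream is unaffected. Decrypting the received ciphertext:
P1: T = 0xE8, S = E(K, T) = 0x11; 0xFC ⊕ 0x11 = 0xED.
P2: T = 0xE9, S = E(K, T) = 0x10; 0xFD ⊕ 0x10 = 0xED.
Blocks that differ from the original plaintext: P2.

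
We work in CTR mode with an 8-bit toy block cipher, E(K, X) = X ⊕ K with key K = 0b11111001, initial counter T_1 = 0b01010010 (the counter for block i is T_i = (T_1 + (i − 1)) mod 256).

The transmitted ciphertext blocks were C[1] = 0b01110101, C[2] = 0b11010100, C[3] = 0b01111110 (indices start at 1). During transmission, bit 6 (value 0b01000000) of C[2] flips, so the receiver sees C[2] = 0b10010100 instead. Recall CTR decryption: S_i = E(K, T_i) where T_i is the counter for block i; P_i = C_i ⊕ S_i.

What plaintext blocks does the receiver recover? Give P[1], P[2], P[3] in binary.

P[1] = 0b11011110, P[2] = 0b00111110, P[3] = 0b11010011

Only C[2] changed, to 0b10010100. In CTR, a change in C_i flips the same bit in P_i only; the keystream is unaffected. Decrypting the received ciphertext:
P[1]: T = 0b01010010, S = E(K, T) = 0b10101011; 0b01110101 ⊕ 0b10101011 = 0b11011110.
P[2]: T = 0b01010011, S = E(K, T) = 0b10101010; 0b10010100 ⊕ 0b10101010 = 0b00111110.
P[3]: T = 0b01010100, S = E(K, T) = 0b10101101; 0b01111110 ⊕ 0b10101101 = 0b11010011.
Blocks that differ from the original plaintext: P[2].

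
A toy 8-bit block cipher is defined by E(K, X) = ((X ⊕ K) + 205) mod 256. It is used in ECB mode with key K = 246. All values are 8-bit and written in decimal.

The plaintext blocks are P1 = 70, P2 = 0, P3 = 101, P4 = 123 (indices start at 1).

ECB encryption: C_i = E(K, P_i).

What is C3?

C3 = 96

C3: E(K, 101) = 96.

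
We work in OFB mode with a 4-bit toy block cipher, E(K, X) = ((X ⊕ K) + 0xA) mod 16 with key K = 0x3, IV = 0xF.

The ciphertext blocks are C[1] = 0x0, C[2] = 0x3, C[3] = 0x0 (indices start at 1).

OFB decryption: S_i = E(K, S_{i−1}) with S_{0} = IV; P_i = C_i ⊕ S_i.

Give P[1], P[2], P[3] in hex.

P[1]: S = E(K, 0xF) = 0x6; 0x0 ⊕ 0x6 = 0x6.
P[2]: S = E(K, 0x6) = 0xF; 0x3 ⊕ 0xF = 0xC.
P[3]: S = E(K, 0xF) = 0x6; 0x0 ⊕ 0x6 = 0x6.

P[1] = 0x6, P[2] = 0xC, P[3] = 0x6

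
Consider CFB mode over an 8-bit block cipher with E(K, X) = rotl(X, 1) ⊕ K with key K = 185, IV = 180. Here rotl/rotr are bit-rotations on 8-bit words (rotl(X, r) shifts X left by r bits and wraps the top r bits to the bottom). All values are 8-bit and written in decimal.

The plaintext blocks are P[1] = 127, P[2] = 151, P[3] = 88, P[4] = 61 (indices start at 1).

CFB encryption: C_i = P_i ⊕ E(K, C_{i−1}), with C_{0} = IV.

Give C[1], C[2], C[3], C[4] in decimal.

C[1] = 175, C[2] = 113, C[3] = 3, C[4] = 130

C[1]: E(K, 180) = 208; 127 ⊕ 208 = 175.
C[2]: E(K, 175) = 230; 151 ⊕ 230 = 113.
C[3]: E(K, 113) = 91; 88 ⊕ 91 = 3.
C[4]: E(K, 3) = 191; 61 ⊕ 191 = 130.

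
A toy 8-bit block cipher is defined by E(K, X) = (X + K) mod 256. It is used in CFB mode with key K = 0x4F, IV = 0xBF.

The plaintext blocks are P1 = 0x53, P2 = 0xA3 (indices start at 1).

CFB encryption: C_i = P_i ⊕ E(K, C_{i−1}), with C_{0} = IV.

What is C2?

C1: E(K, 0xBF) = 0x0E; 0x53 ⊕ 0x0E = 0x5D.
C2: E(K, 0x5D) = 0xAC; 0xA3 ⊕ 0xAC = 0x0F.

C2 = 0x0F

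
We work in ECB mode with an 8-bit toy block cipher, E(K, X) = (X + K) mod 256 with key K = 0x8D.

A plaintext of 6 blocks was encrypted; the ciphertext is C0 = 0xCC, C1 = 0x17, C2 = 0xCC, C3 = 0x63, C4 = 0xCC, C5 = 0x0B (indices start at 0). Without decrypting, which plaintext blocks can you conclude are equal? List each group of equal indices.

ECB encrypts each block independently with the same key, so equal ciphertext blocks imply equal plaintext blocks.
C0 = C2 = C4 = 0xCC, so P0 = P2 = P4.

P0 = P2 = P4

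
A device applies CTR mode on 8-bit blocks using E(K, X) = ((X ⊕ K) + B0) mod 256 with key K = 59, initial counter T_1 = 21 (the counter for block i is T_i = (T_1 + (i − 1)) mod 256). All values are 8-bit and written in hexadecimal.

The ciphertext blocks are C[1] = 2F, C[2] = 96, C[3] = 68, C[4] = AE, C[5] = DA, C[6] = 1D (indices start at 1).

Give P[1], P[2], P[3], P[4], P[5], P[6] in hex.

P[1] = 07, P[2] = BD, P[3] = 42, P[4] = 83, P[5] = F6, P[6] = 32

CTR decryption: S_i = E(K, T_i) where T_i is the counter for block i; P_i = C_i ⊕ S_i.
P[1]: T = 21, S = E(K, T) = 28; 2F ⊕ 28 = 07.
P[2]: T = 22, S = E(K, T) = 2B; 96 ⊕ 2B = BD.
P[3]: T = 23, S = E(K, T) = 2A; 68 ⊕ 2A = 42.
P[4]: T = 24, S = E(K, T) = 2D; AE ⊕ 2D = 83.
P[5]: T = 25, S = E(K, T) = 2C; DA ⊕ 2C = F6.
P[6]: T = 26, S = E(K, T) = 2F; 1D ⊕ 2F = 32.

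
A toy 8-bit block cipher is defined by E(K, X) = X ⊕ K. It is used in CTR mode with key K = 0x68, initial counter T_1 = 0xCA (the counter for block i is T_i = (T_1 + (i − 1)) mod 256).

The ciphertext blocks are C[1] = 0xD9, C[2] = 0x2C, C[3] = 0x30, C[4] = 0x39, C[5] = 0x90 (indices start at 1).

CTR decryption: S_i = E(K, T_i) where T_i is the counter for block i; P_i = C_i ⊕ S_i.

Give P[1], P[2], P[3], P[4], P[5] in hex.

P[1]: T = 0xCA, S = E(K, T) = 0xA2; 0xD9 ⊕ 0xA2 = 0x7B.
P[2]: T = 0xCB, S = E(K, T) = 0xA3; 0x2C ⊕ 0xA3 = 0x8F.
P[3]: T = 0xCC, S = E(K, T) = 0xA4; 0x30 ⊕ 0xA4 = 0x94.
P[4]: T = 0xCD, S = E(K, T) = 0xA5; 0x39 ⊕ 0xA5 = 0x9C.
P[5]: T = 0xCE, S = E(K, T) = 0xA6; 0x90 ⊕ 0xA6 = 0x36.

P[1] = 0x7B, P[2] = 0x8F, P[3] = 0x94, P[4] = 0x9C, P[5] = 0x36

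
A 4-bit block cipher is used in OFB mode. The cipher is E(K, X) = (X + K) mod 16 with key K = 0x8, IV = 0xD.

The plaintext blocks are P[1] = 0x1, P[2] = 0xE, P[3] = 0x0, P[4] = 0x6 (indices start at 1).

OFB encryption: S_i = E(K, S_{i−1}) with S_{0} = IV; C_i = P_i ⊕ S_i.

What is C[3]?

C[3] = 0x5

C[1]: S = E(K, 0xD) = 0x5; 0x1 ⊕ 0x5 = 0x4.
C[2]: S = E(K, 0x5) = 0xD; 0xE ⊕ 0xD = 0x3.
C[3]: S = E(K, 0xD) = 0x5; 0x0 ⊕ 0x5 = 0x5.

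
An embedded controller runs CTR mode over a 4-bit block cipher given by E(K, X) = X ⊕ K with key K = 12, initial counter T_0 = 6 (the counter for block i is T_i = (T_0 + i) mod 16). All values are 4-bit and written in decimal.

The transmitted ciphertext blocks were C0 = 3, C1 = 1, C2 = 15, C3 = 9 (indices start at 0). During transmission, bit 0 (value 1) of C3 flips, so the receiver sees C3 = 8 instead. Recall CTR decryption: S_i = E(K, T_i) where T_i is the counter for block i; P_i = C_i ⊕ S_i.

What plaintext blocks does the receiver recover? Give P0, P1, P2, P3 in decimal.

P0 = 9, P1 = 10, P2 = 11, P3 = 13

Only C3 changed, to 8. In CTR, a change in C_i flips the same bit in P_i only; the keystream is unaffected. Decrypting the received ciphertext:
P0: T = 6, S = E(K, T) = 10; 3 ⊕ 10 = 9.
P1: T = 7, S = E(K, T) = 11; 1 ⊕ 11 = 10.
P2: T = 8, S = E(K, T) = 4; 15 ⊕ 4 = 11.
P3: T = 9, S = E(K, T) = 5; 8 ⊕ 5 = 13.
Blocks that differ from the original plaintext: P3.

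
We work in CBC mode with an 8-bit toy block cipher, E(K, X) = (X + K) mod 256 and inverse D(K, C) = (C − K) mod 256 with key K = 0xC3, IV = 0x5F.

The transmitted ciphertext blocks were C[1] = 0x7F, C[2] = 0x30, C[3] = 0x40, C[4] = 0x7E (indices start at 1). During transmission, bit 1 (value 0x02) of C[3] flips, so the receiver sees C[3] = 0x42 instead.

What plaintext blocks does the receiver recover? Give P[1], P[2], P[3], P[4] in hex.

P[1] = 0xE3, P[2] = 0x12, P[3] = 0x4F, P[4] = 0xF9

CBC decryption: P_i = D(K, C_i) ⊕ C_{i−1}, with C_{0} = IV.
Only C[3] changed, to 0x42. In CBC, a change in C_i garbles P_i and flips the same bit in P_{i+1}. Decrypting the received ciphertext:
P[1]: D(K, 0x7F) = 0xBC; 0xBC ⊕ 0x5F = 0xE3.
P[2]: D(K, 0x30) = 0x6D; 0x6D ⊕ 0x7F = 0x12.
P[3]: D(K, 0x42) = 0x7F; 0x7F ⊕ 0x30 = 0x4F.
P[4]: D(K, 0x7E) = 0xBB; 0xBB ⊕ 0x42 = 0xF9.
Blocks that differ from the original plaintext: P[3], P[4].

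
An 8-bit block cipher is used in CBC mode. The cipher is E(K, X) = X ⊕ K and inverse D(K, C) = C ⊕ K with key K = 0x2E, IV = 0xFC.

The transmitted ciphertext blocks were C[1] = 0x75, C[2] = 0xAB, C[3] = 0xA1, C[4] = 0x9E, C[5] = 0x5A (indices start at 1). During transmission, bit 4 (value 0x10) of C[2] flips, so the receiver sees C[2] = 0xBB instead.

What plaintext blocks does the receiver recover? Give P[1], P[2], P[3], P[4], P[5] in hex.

P[1] = 0xA7, P[2] = 0xE0, P[3] = 0x34, P[4] = 0x11, P[5] = 0xEA

CBC decryption: P_i = D(K, C_i) ⊕ C_{i−1}, with C_{0} = IV.
Only C[2] changed, to 0xBB. In CBC, a change in C_i garbles P_i and flips the same bit in P_{i+1}. Decrypting the received ciphertext:
P[1]: D(K, 0x75) = 0x5B; 0x5B ⊕ 0xFC = 0xA7.
P[2]: D(K, 0xBB) = 0x95; 0x95 ⊕ 0x75 = 0xE0.
P[3]: D(K, 0xA1) = 0x8F; 0x8F ⊕ 0xBB = 0x34.
P[4]: D(K, 0x9E) = 0xB0; 0xB0 ⊕ 0xA1 = 0x11.
P[5]: D(K, 0x5A) = 0x74; 0x74 ⊕ 0x9E = 0xEA.
Blocks that differ from the original plaintext: P[2], P[3].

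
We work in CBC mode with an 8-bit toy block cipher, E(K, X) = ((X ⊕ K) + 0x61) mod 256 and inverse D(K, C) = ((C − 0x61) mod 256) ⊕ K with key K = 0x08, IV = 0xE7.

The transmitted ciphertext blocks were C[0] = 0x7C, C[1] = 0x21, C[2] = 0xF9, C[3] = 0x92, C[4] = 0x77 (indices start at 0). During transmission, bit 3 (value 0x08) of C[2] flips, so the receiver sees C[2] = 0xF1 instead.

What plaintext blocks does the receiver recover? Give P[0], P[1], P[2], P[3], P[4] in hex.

P[0] = 0xF4, P[1] = 0xB4, P[2] = 0xB9, P[3] = 0xC8, P[4] = 0x8C

CBC decryption: P_i = D(K, C_i) ⊕ C_{i−1}, with C_{−1} = IV.
Only C[2] changed, to 0xF1. In CBC, a change in C_i garbles P_i and flips the same bit in P_{i+1}. Decrypting the received ciphertext:
P[0]: D(K, 0x7C) = 0x13; 0x13 ⊕ 0xE7 = 0xF4.
P[1]: D(K, 0x21) = 0xC8; 0xC8 ⊕ 0x7C = 0xB4.
P[2]: D(K, 0xF1) = 0x98; 0x98 ⊕ 0x21 = 0xB9.
P[3]: D(K, 0x92) = 0x39; 0x39 ⊕ 0xF1 = 0xC8.
P[4]: D(K, 0x77) = 0x1E; 0x1E ⊕ 0x92 = 0x8C.
Blocks that differ from the original plaintext: P[2], P[3].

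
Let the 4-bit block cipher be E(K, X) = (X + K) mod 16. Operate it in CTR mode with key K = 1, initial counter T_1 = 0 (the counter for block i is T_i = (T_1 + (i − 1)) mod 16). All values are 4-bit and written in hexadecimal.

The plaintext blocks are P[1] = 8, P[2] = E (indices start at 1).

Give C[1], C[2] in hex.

CTR encryption: S_i = E(K, T_i) where T_i is the counter for block i; C_i = P_i ⊕ S_i.
C[1]: T = 0, S = E(K, T) = 1; 8 ⊕ 1 = 9.
C[2]: T = 1, S = E(K, T) = 2; E ⊕ 2 = C.

C[1] = 9, C[2] = C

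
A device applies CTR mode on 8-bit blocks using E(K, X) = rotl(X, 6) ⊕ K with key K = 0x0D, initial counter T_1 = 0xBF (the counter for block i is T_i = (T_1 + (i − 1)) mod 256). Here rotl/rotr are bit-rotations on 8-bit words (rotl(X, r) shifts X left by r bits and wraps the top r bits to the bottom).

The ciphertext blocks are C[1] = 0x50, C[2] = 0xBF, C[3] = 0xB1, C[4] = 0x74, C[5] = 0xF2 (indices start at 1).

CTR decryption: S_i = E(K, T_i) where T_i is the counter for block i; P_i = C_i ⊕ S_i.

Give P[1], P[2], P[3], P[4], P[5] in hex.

P[1] = 0xB2, P[2] = 0x82, P[3] = 0xCC, P[4] = 0xC9, P[5] = 0x0F

P[1]: T = 0xBF, S = E(K, T) = 0xE2; 0x50 ⊕ 0xE2 = 0xB2.
P[2]: T = 0xC0, S = E(K, T) = 0x3D; 0xBF ⊕ 0x3D = 0x82.
P[3]: T = 0xC1, S = E(K, T) = 0x7D; 0xB1 ⊕ 0x7D = 0xCC.
P[4]: T = 0xC2, S = E(K, T) = 0xBD; 0x74 ⊕ 0xBD = 0xC9.
P[5]: T = 0xC3, S = E(K, T) = 0xFD; 0xF2 ⊕ 0xFD = 0x0F.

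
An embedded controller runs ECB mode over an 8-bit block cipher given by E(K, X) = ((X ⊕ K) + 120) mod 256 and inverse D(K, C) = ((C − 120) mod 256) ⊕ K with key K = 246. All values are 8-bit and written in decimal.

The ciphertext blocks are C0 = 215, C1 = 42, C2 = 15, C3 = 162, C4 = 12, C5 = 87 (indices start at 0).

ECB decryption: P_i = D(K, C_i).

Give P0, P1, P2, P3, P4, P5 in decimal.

P0 = 169, P1 = 68, P2 = 97, P3 = 220, P4 = 98, P5 = 41

P0: D(K, 215) = 169.
P1: D(K, 42) = 68.
P2: D(K, 15) = 97.
P3: D(K, 162) = 220.
P4: D(K, 12) = 98.
P5: D(K, 87) = 41.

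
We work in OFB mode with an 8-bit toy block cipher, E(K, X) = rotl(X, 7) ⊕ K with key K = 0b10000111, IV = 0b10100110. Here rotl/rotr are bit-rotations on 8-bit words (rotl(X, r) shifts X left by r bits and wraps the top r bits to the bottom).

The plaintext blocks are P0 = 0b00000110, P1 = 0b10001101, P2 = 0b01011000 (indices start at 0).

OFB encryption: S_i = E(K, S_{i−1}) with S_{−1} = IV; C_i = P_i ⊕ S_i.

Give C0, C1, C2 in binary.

C0: S = E(K, 0b10100110) = 0b11010100; 0b00000110 ⊕ 0b11010100 = 0b11010010.
C1: S = E(K, 0b11010100) = 0b11101101; 0b10001101 ⊕ 0b11101101 = 0b01100000.
C2: S = E(K, 0b11101101) = 0b01110001; 0b01011000 ⊕ 0b01110001 = 0b00101001.

C0 = 0b11010010, C1 = 0b01100000, C2 = 0b00101001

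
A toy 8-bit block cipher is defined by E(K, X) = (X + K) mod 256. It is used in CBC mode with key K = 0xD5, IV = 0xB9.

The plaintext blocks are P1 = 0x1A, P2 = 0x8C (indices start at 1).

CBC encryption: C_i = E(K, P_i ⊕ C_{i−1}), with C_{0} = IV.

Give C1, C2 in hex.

C1: P1 ⊕ 0xB9 = 0xA3; E(K, 0xA3) = 0x78.
C2: P2 ⊕ 0x78 = 0xF4; E(K, 0xF4) = 0xC9.

C1 = 0x78, C2 = 0xC9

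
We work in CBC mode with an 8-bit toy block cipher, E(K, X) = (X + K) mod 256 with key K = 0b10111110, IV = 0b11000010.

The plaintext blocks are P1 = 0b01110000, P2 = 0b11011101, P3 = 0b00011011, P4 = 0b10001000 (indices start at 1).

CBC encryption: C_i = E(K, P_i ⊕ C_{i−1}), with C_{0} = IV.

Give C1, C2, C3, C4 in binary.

C1: P1 ⊕ 0b11000010 = 0b10110010; E(K, 0b10110010) = 0b01110000.
C2: P2 ⊕ 0b01110000 = 0b10101101; E(K, 0b10101101) = 0b01101011.
C3: P3 ⊕ 0b01101011 = 0b01110000; E(K, 0b01110000) = 0b00101110.
C4: P4 ⊕ 0b00101110 = 0b10100110; E(K, 0b10100110) = 0b01100100.

C1 = 0b01110000, C2 = 0b01101011, C3 = 0b00101110, C4 = 0b01100100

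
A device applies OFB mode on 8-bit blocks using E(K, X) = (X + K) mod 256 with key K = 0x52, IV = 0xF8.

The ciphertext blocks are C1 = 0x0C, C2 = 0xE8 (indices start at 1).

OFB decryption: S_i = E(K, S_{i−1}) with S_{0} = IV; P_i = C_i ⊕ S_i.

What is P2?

P2 = 0x74

P1: S = E(K, 0xF8) = 0x4A; 0x0C ⊕ 0x4A = 0x46.
P2: S = E(K, 0x4A) = 0x9C; 0xE8 ⊕ 0x9C = 0x74.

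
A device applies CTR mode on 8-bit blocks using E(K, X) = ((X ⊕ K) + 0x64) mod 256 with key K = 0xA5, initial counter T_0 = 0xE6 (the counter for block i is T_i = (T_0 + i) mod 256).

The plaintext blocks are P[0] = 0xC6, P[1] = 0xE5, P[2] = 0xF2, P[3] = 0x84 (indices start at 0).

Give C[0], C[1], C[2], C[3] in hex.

C[0] = 0x61, C[1] = 0x43, C[2] = 0x43, C[3] = 0x34

CTR encryption: S_i = E(K, T_i) where T_i is the counter for block i; C_i = P_i ⊕ S_i.
C[0]: T = 0xE6, S = E(K, T) = 0xA7; 0xC6 ⊕ 0xA7 = 0x61.
C[1]: T = 0xE7, S = E(K, T) = 0xA6; 0xE5 ⊕ 0xA6 = 0x43.
C[2]: T = 0xE8, S = E(K, T) = 0xB1; 0xF2 ⊕ 0xB1 = 0x43.
C[3]: T = 0xE9, S = E(K, T) = 0xB0; 0x84 ⊕ 0xB0 = 0x34.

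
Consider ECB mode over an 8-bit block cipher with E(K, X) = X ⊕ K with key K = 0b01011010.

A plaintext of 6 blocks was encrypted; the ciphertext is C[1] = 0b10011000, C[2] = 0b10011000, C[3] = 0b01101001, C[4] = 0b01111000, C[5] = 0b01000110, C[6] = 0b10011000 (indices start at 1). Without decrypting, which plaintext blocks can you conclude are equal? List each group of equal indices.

P[1] = P[2] = P[6]

ECB encrypts each block independently with the same key, so equal ciphertext blocks imply equal plaintext blocks.
C[1] = C[2] = C[6] = 0b10011000, so P[1] = P[2] = P[6].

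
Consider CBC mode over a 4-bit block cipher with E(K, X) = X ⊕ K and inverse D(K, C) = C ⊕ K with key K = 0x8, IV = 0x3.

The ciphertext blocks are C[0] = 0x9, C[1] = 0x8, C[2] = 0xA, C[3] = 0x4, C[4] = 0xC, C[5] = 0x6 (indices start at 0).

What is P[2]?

P[2] = 0xA

CBC decryption: P_i = D(K, C_i) ⊕ C_{i−1}, with C_{−1} = IV.
P[2]: D(K, 0xA) = 0x2; 0x2 ⊕ 0x8 = 0xA.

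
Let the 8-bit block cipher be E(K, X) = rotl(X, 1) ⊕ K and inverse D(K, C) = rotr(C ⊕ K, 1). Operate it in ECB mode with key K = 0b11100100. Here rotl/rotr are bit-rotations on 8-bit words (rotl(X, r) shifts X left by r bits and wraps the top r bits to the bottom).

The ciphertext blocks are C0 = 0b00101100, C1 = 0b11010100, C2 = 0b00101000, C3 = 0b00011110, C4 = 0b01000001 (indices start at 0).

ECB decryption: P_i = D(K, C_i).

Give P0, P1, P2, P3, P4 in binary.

P0 = 0b01100100, P1 = 0b00011000, P2 = 0b01100110, P3 = 0b01111101, P4 = 0b11010010

P0: D(K, 0b00101100) = 0b01100100.
P1: D(K, 0b11010100) = 0b00011000.
P2: D(K, 0b00101000) = 0b01100110.
P3: D(K, 0b00011110) = 0b01111101.
P4: D(K, 0b01000001) = 0b11010010.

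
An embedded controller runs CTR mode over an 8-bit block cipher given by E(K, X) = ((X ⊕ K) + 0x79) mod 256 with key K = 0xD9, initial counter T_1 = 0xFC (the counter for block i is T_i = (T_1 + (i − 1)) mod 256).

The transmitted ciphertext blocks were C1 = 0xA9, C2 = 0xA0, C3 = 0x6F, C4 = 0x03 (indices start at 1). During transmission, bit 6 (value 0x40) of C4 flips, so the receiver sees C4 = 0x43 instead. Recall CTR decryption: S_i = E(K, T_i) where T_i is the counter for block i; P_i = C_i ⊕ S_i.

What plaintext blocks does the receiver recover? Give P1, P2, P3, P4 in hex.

Only C4 changed, to 0x43. In CTR, a change in C_i flips the same bit in P_i only; the keystream is unaffected. Decrypting the received ciphertext:
P1: T = 0xFC, S = E(K, T) = 0x9E; 0xA9 ⊕ 0x9E = 0x37.
P2: T = 0xFD, S = E(K, T) = 0x9D; 0xA0 ⊕ 0x9D = 0x3D.
P3: T = 0xFE, S = E(K, T) = 0xA0; 0x6F ⊕ 0xA0 = 0xCF.
P4: T = 0xFF, S = E(K, T) = 0x9F; 0x43 ⊕ 0x9F = 0xDC.
Blocks that differ from the original plaintext: P4.

P1 = 0x37, P2 = 0x3D, P3 = 0xCF, P4 = 0xDC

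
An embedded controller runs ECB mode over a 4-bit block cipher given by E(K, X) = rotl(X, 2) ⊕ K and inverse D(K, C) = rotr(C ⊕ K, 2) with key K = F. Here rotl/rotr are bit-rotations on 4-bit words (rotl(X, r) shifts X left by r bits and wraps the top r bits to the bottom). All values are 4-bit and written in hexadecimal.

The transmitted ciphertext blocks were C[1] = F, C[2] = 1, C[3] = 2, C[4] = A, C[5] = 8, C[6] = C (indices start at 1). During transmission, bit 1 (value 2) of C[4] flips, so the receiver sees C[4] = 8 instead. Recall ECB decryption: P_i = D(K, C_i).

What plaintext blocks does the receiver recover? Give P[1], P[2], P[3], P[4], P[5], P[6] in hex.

P[1] = 0, P[2] = B, P[3] = 7, P[4] = D, P[5] = D, P[6] = C

Only C[4] changed, to 8. In ECB, a change in C_i affects only P_i. Decrypting the received ciphertext:
P[1]: D(K, F) = 0.
P[2]: D(K, 1) = B.
P[3]: D(K, 2) = 7.
P[4]: D(K, 8) = D.
P[5]: D(K, 8) = D.
P[6]: D(K, C) = C.
Blocks that differ from the original plaintext: P[4].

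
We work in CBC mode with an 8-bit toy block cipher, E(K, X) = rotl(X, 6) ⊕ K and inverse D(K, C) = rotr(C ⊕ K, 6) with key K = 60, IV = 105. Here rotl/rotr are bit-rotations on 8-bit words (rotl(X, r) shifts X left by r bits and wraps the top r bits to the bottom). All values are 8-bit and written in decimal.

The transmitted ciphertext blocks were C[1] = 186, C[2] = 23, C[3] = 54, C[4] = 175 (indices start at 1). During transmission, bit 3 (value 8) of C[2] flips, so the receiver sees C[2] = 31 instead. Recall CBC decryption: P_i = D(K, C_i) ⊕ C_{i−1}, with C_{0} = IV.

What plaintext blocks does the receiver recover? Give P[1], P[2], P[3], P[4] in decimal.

Only C[2] changed, to 31. In CBC, a change in C_i garbles P_i and flips the same bit in P_{i+1}. Decrypting the received ciphertext:
P[1]: D(K, 186) = 26; 26 ⊕ 105 = 115.
P[2]: D(K, 31) = 140; 140 ⊕ 186 = 54.
P[3]: D(K, 54) = 40; 40 ⊕ 31 = 55.
P[4]: D(K, 175) = 78; 78 ⊕ 54 = 120.
Blocks that differ from the original plaintext: P[2], P[3].

P[1] = 115, P[2] = 54, P[3] = 55, P[4] = 120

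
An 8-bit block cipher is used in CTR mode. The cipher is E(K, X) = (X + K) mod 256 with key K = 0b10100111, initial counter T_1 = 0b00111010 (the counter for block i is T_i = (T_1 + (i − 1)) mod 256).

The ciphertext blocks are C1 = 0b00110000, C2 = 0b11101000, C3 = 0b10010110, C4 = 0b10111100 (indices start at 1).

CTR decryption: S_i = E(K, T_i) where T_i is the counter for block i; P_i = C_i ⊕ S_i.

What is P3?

P3: T = 0b00111100, S = E(K, T) = 0b11100011; 0b10010110 ⊕ 0b11100011 = 0b01110101.

P3 = 0b01110101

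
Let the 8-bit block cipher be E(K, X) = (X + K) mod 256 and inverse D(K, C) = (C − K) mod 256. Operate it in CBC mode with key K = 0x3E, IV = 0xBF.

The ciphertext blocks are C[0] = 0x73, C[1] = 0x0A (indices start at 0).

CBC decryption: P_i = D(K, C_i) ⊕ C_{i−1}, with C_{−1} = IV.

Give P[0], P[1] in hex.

P[0]: D(K, 0x73) = 0x35; 0x35 ⊕ 0xBF = 0x8A.
P[1]: D(K, 0x0A) = 0xCC; 0xCC ⊕ 0x73 = 0xBF.

P[0] = 0x8A, P[1] = 0xBF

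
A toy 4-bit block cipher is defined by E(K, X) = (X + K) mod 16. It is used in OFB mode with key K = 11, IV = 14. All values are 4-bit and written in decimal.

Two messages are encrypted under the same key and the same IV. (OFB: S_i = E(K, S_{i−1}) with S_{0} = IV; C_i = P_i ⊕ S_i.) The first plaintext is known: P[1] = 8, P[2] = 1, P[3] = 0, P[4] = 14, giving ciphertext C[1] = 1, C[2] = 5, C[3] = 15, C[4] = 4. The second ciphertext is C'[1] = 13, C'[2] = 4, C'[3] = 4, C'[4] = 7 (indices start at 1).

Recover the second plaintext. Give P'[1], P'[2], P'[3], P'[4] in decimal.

In OFB with a reused IV, both messages share the same keystream S_i, so C_i ⊕ C'_i = P_i ⊕ P'_i and thus P'_i = P_i ⊕ C_i ⊕ C'_i.
P'[1]: 8 ⊕ 1 ⊕ 13 = 4.
P'[2]: 1 ⊕ 5 ⊕ 4 = 0.
P'[3]: 0 ⊕ 15 ⊕ 4 = 11.
P'[4]: 14 ⊕ 4 ⊕ 7 = 13.

P'[1] = 4, P'[2] = 0, P'[3] = 11, P'[4] = 13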